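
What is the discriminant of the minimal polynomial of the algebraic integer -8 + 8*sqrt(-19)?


The element -8 + 8*sqrt(-19) has minimal polynomial:
x^2 + 16*x + 1280
Discriminant = (16)^2 - 4*(1280)
= 256 - 5120
= -4864

-4864


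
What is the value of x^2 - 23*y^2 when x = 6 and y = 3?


x^2 - d*y^2
= 6^2 - 23*3^2
= 36 - 207
= -171

-171


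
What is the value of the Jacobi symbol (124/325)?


Compute (124/325) via quadratic reciprocity:
  pull out 2: (2/325) = -1  (since 325 mod 8 = 5)
  pull out 2: (2/325) = -1  (since 325 mod 8 = 5)
  reciprocity: (31/325) -> +(325/31)
  reduce: (15/31)
  reciprocity: (15/31) -> -(31/15)
  reduce: (1/15)
  (1/15) = 1
Product of signs = -1

-1


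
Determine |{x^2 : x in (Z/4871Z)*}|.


For prime p, the number of non-zero quadratic residues is (p-1)/2.
= (4871-1)/2
= 2435

2435


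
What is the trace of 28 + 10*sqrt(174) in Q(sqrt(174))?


Tr(a + b*sqrt(d)) = (a + b*sqrt(d)) + (a - b*sqrt(d)) = 2a
= 2 * (28)
= 56

56


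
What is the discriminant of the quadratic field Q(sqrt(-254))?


For K = Q(sqrt(d)) with d squarefree: disc(K) = d if d = 1 mod 4, and disc(K) = 4d if d = 2 or 3 mod 4.
Here d = -254, and d mod 4 = 2.
d = 2 mod 4, not 1 (O_K = Z[sqrt(d)]), so disc(K) = 4d = 4 * (-254) = -1016

-1016


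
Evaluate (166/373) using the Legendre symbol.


p = 373 is prime, so compute (166/373) with the reciprocity algorithm (Jacobi-symbol steps: pull out 2s via (2/n), flip via reciprocity, reduce):
  pull out 2: (2/373) = -1  (since 373 mod 8 = 5)
  reciprocity: (83/373) -> +(373/83)
  reduce: (41/83)
  reciprocity: (41/83) -> +(83/41)
  reduce: (1/41)
  (1/41) = 1
Product of signs = -1
(166/373) = -1

-1


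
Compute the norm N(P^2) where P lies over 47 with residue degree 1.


N(P^a) = p^(a*f)
= 47^(2*1)
= 47^2
= 2209

2209


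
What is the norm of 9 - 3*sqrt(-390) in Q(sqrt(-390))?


N(a + b*sqrt(d)) = a^2 - d*b^2
= (9)^2 - (-390)*(-3)^2
= 81 + 3510
= 3591

3591


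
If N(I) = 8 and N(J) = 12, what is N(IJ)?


N(IJ) = N(I) * N(J)
= 8 * 12
= 96

96


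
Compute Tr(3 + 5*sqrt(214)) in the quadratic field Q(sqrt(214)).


Tr(a + b*sqrt(d)) = (a + b*sqrt(d)) + (a - b*sqrt(d)) = 2a
= 2 * (3)
= 6

6


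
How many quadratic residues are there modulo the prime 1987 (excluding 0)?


For prime p, the number of non-zero quadratic residues is (p-1)/2.
= (1987-1)/2
= 993

993


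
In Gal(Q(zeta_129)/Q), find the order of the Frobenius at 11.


The Frobenius at p in Gal(Q(zeta_n)/Q) = (Z/nZ)* is the class of p, so its order is ord_129(11), the smallest k >= 1 with 11^k = 1 mod 129.
n = 129 = 3 * 43, phi(129) = 84; the order divides phi(n).
Divisors of 84: 1, 2, 3, 4, 6, 7, 12, 14, 21, 28, 42, 84
Repeated squaring mod 129: 11^1 = 11, 11^2 = 121, 11^4 = 64, 11^8 = 97, 11^16 = 121, 11^32 = 64, 11^64 = 97
Test divisors in increasing order:
  k=1: 11^1 = 11 mod 129
  k=2: 11^2 = 121 mod 129
  k=3: 11^3 = 121 * 11 = 41 mod 129
  k=4: 11^4 = 64 mod 129
  k=6: 11^6 = 64 * 121 = 4 mod 129
  k=7: 11^7 = 64 * 121 * 11 = 44 mod 129
  k=12: 11^12 = 97 * 64 = 16 mod 129
  k=14: 11^14 = 97 * 64 * 121 = 1 mod 129  <- first divisor giving 1
Order = 14

14


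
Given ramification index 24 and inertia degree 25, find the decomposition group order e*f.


|D_P| = e * f
= 24 * 25
= 600

600


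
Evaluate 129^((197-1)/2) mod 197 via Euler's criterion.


p = 197 is prime and the exponent is (p-1)/2 = 98, so by Euler's criterion 129^98 = (129/197) = +1 or -1 mod 197.
Compute by square-and-multiply:
  98 = 64 + 32 + 2 (binary 1100010)
  Repeated squaring mod 197: 129^1 = 129, 129^2 = 93, 129^4 = 178, 129^8 = 164, 129^16 = 104, 129^32 = 178, 129^64 = 164
  129^98 = 129^64 * 129^32 * 129^2 = 164 * 178 * 93 mod 197
    164 * 178 = 29192 = 36 mod 197
    36 * 93 = 3348 = 196 mod 197
  129^98 = 196 mod 197
Result 196 = p - 1 = -1 mod 197: 129 is a quadratic non-residue mod 197. As a residue in [0, p-1] the value is 196.
129^98 mod 197 = 196

196


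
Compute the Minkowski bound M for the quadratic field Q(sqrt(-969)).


d = -969, d mod 4 = 3, so disc(K) = 4d = -3876; |disc(K)| = 3876
Imaginary quadratic field, so n = 2, s = r2 = 1, r1 = 0
M = (n!/n^n) * (4/pi)^s * sqrt(|disc(K)|) = (2!/2^2) * (4/pi)^1 * sqrt(3876)
= 0.5 * 1.273240 * 62.257530
= 39.6344

39.6344


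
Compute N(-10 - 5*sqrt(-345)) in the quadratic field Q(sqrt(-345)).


N(a + b*sqrt(d)) = a^2 - d*b^2
= (-10)^2 - (-345)*(-5)^2
= 100 + 8625
= 8725

8725


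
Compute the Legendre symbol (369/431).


p = 431 is prime, so compute (369/431) with the reciprocity algorithm (Jacobi-symbol steps: pull out 2s via (2/n), flip via reciprocity, reduce):
  reciprocity: (369/431) -> +(431/369)
  reduce: (62/369)
  pull out 2: (2/369) = +1  (since 369 mod 8 = 1)
  reciprocity: (31/369) -> +(369/31)
  reduce: (28/31)
  pull out 2: (2/31) = +1  (since 31 mod 8 = 7)
  pull out 2: (2/31) = +1  (since 31 mod 8 = 7)
  reciprocity: (7/31) -> -(31/7)
  reduce: (3/7)
  reciprocity: (3/7) -> -(7/3)
  reduce: (1/3)
  (1/3) = 1
Product of signs = 1
(369/431) = 1

1


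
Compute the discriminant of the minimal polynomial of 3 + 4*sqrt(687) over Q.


The element 3 + 4*sqrt(687) has minimal polynomial:
x^2 - 6*x - 10983
Discriminant = (-6)^2 - 4*(-10983)
= 36 + 43932
= 43968

43968


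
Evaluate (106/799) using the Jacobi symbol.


Compute (106/799) via quadratic reciprocity:
  pull out 2: (2/799) = +1  (since 799 mod 8 = 7)
  reciprocity: (53/799) -> +(799/53)
  reduce: (4/53)
  pull out 2: (2/53) = -1  (since 53 mod 8 = 5)
  pull out 2: (2/53) = -1  (since 53 mod 8 = 5)
  (1/53) = 1
Product of signs = 1

1


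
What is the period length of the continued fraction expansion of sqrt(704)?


Run the CF algorithm for sqrt(704).
a_0 = floor(sqrt(704)) = 26; set m_0=0, q_0=1.
Recurrence: m' = q*a - m,  q' = (d - m'^2)/q,  a' = floor((a_0 + m')/q').
  step 1: m=26, q=28, a=1
  step 2: m=2, q=25, a=1
  step 3: m=23, q=7, a=7
  step 4: m=26, q=4, a=13
  step 5: m=26, q=7, a=7
  step 6: m=23, q=25, a=1
  step 7: m=2, q=28, a=1
  step 8: m=26, q=1, a=52
a_8 = 2*a_0 = 52, so the period closes here.
sqrt(704) = [26; 1, 1, 7, 13, 7, 1, 1, 52]
Period length = 8

8


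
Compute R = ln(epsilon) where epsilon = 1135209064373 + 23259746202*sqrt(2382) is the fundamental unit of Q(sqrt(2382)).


epsilon = 1135209064373 + 23259746202*sqrt(2382)
= 2.2704e+12
R = ln(2.2704e+12)
= 28.4510

28.4510


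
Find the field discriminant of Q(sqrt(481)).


For K = Q(sqrt(d)) with d squarefree: disc(K) = d if d = 1 mod 4, and disc(K) = 4d if d = 2 or 3 mod 4.
Here d = 481, and d mod 4 = 1.
d = 1 mod 4 (O_K = Z[(1+sqrt(d))/2]), so disc(K) = d = 481

481


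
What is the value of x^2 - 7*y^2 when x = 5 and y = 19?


x^2 - d*y^2
= 5^2 - 7*19^2
= 25 - 2527
= -2502

-2502


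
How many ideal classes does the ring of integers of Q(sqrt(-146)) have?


K = Q(sqrt(-146)). d mod 4 = 2, so D = disc(K) = 4d = -584
h(K) equals the number of primitive reduced positive-definite forms (a, b, c) = a*x^2 + b*x*y + c*y^2 with b^2 - 4ac = D,
where reduced means |b| <= a <= c, with b >= 0 whenever |b| = a or a = c, and primitive means gcd(a, b, c) = 1.
Reduced forces 3a^2 <= |D| = 584, so 1 <= a <= 13; b must have the parity of D, and c = (b^2 - D)/(4a) must be an integer >= a.
Enumerate a = 1..13, b in [-a, a]:
  a=1: (1, 0, 146)  [1]
  a=2: (2, 0, 73)  [1]
  a=3: (3, -2, 49), (3, 2, 49)  [2]
  a=4: none
  a=5: (5, -4, 30), (5, 4, 30)  [2]
  a=6: (6, -4, 25), (6, 4, 25)  [2]
  a=7: (7, -2, 21), (7, 2, 21)  [2]
  a=8: none
  a=9: (9, -8, 18), (9, 8, 18)  [2]
  a=10: (10, -4, 15), (10, 4, 15)  [2]
  a=11..12: none
  a=13: (13, -12, 14), (13, 12, 14)  [2]
Total reduced forms: 1 + 1 + 2 + 2 + 2 + 2 + 2 + 2 + 2 = 16
h = 16

16


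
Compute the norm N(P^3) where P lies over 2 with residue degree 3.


N(P^a) = p^(a*f)
= 2^(3*3)
= 2^9
= 512

512


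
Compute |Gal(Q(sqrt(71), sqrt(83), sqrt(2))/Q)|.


The 3 square roots of distinct primes are multiplicatively independent over Q,
so [K:Q] = 2^3 and Gal(K/Q) is isomorphic to (Z/2Z)^3.
|Gal| = 2^3 = 8

8


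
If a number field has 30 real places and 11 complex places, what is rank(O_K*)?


By Dirichlet's unit theorem:
rank = r1 + r2 - 1
= 30 + 11 - 1
= 40

40


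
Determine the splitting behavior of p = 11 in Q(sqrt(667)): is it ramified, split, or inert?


K = Q(sqrt(667)). Since d mod 4 = 3, disc(K) = 2668.
Check p | disc: 2668 mod 11 = 6.
p does not divide disc. Compute Legendre symbol (d/p):
7^((11-1)/2) mod 11 = -1
(d/p) = -1, so p is inert: (p) stays prime with e=1, f=2, g=1.
Therefore p is inert.

inert


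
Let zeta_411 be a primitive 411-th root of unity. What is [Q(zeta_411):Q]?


The degree equals Euler's totient phi(411).
411 = 3 * 137
phi(411) = 272

272


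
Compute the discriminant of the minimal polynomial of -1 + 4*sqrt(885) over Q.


The element -1 + 4*sqrt(885) has minimal polynomial:
x^2 + 2*x - 14159
Discriminant = (2)^2 - 4*(-14159)
= 4 + 56636
= 56640

56640


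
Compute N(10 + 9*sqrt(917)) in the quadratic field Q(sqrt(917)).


N(a + b*sqrt(d)) = a^2 - d*b^2
= (10)^2 - (917)*(9)^2
= 100 - 74277
= -74177

-74177


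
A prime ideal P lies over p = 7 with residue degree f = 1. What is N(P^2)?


N(P^a) = p^(a*f)
= 7^(2*1)
= 7^2
= 49

49


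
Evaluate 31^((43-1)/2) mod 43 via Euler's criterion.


p = 43 is prime and the exponent is (p-1)/2 = 21, so by Euler's criterion 31^21 = (31/43) = +1 or -1 mod 43.
Compute by square-and-multiply:
  21 = 16 + 4 + 1 (binary 10101)
  Repeated squaring mod 43: 31^1 = 31, 31^2 = 15, 31^4 = 10, 31^8 = 14, 31^16 = 24
  31^21 = 31^16 * 31^4 * 31^1 = 24 * 10 * 31 mod 43
    24 * 10 = 240 = 25 mod 43
    25 * 31 = 775 = 1 mod 43
  31^21 = 1 mod 43
Result 1: 31 is a quadratic residue mod 43.
31^21 mod 43 = 1

1


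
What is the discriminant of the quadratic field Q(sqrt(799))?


For K = Q(sqrt(d)) with d squarefree: disc(K) = d if d = 1 mod 4, and disc(K) = 4d if d = 2 or 3 mod 4.
Here d = 799, and d mod 4 = 3.
d = 3 mod 4, not 1 (O_K = Z[sqrt(d)]), so disc(K) = 4d = 4 * (799) = 3196

3196


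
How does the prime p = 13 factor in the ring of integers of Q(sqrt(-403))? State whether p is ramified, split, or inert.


K = Q(sqrt(-403)). Since d mod 4 = 1, disc(K) = -403.
Check p | disc: -403 mod 13 = 0.
p divides disc, so p ramifies: (p) = P^2 with e=2, f=1, g=1.
Therefore p is ramified.

ramified


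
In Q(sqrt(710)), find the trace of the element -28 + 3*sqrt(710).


Tr(a + b*sqrt(d)) = (a + b*sqrt(d)) + (a - b*sqrt(d)) = 2a
= 2 * (-28)
= -56

-56


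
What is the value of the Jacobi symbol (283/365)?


Compute (283/365) via quadratic reciprocity:
  reciprocity: (283/365) -> +(365/283)
  reduce: (82/283)
  pull out 2: (2/283) = -1  (since 283 mod 8 = 3)
  reciprocity: (41/283) -> +(283/41)
  reduce: (37/41)
  reciprocity: (37/41) -> +(41/37)
  reduce: (4/37)
  pull out 2: (2/37) = -1  (since 37 mod 8 = 5)
  pull out 2: (2/37) = -1  (since 37 mod 8 = 5)
  (1/37) = 1
Product of signs = -1

-1


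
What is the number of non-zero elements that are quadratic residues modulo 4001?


For prime p, the number of non-zero quadratic residues is (p-1)/2.
= (4001-1)/2
= 2000

2000


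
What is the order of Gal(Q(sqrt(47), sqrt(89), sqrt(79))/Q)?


The 3 square roots of distinct primes are multiplicatively independent over Q,
so [K:Q] = 2^3 and Gal(K/Q) is isomorphic to (Z/2Z)^3.
|Gal| = 2^3 = 8

8


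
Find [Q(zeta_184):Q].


The degree equals Euler's totient phi(184).
184 = 2^3 * 23
phi(184) = 88

88


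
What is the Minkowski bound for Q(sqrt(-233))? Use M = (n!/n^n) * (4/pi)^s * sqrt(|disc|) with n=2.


d = -233, d mod 4 = 3, so disc(K) = 4d = -932; |disc(K)| = 932
Imaginary quadratic field, so n = 2, s = r2 = 1, r1 = 0
M = (n!/n^n) * (4/pi)^s * sqrt(|disc(K)|) = (2!/2^2) * (4/pi)^1 * sqrt(932)
= 0.5 * 1.273240 * 30.528675
= 19.4352

19.4352


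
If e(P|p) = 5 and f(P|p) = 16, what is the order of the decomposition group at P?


|D_P| = e * f
= 5 * 16
= 80

80


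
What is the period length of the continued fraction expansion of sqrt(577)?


Run the CF algorithm for sqrt(577).
a_0 = floor(sqrt(577)) = 24; set m_0=0, q_0=1.
Recurrence: m' = q*a - m,  q' = (d - m'^2)/q,  a' = floor((a_0 + m')/q').
  step 1: m=24, q=1, a=48
a_1 = 2*a_0 = 48, so the period closes here.
sqrt(577) = [24; 48]
Period length = 1

1


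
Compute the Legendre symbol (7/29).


p = 29 is prime, so compute (7/29) with the reciprocity algorithm (Jacobi-symbol steps: pull out 2s via (2/n), flip via reciprocity, reduce):
  reciprocity: (7/29) -> +(29/7)
  reduce: (1/7)
  (1/7) = 1
Product of signs = 1
(7/29) = 1

1


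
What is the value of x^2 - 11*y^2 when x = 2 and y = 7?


x^2 - d*y^2
= 2^2 - 11*7^2
= 4 - 539
= -535

-535


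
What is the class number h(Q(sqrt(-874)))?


K = Q(sqrt(-874)). d mod 4 = 2, so D = disc(K) = 4d = -3496
h(K) equals the number of primitive reduced positive-definite forms (a, b, c) = a*x^2 + b*x*y + c*y^2 with b^2 - 4ac = D,
where reduced means |b| <= a <= c, with b >= 0 whenever |b| = a or a = c, and primitive means gcd(a, b, c) = 1.
Reduced forces 3a^2 <= |D| = 3496, so 1 <= a <= 34; b must have the parity of D, and c = (b^2 - D)/(4a) must be an integer >= a.
Enumerate a = 1..34, b in [-a, a]:
  a=1: (1, 0, 874)  [1]
  a=2: (2, 0, 437)  [1]
  a=3..4: none
  a=5: (5, -2, 175), (5, 2, 175)  [2]
  a=6: none
  a=7: (7, -2, 125), (7, 2, 125)  [2]
  a=8..9: none
  a=10: (10, -8, 89), (10, 8, 89)  [2]
  a=11..12: none
  a=13: (13, -12, 70), (13, 12, 70)  [2]
  a=14: (14, -12, 65), (14, 12, 65)  [2]
  a=15..18: none
  a=19: (19, 0, 46)  [1]
  a=20..22: none
  a=23: (23, 0, 38)  [1]
  a=24: none
  a=25: (25, -2, 35), (25, 2, 35)  [2]
  a=26: (26, -12, 35), (26, 12, 35)  [2]
  a=27..28: none
  a=29: (29, -10, 31), (29, 10, 31)  [2]
  a=30..34: none
Total reduced forms: 1 + 1 + 2 + 2 + 2 + 2 + 2 + 1 + 1 + 2 + 2 + 2 = 20
h = 20

20


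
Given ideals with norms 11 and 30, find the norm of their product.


N(IJ) = N(I) * N(J)
= 11 * 30
= 330

330


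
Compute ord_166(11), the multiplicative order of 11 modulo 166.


We want ord_166(11), the smallest k >= 1 with 11^k = 1 mod 166.
n = 166 = 2 * 83, phi(166) = 82; the order divides phi(n).
Divisors of 82: 1, 2, 41, 82
Repeated squaring mod 166: 11^1 = 11, 11^2 = 121, 11^4 = 33, 11^8 = 93, 11^16 = 17, 11^32 = 123, 11^64 = 23
Test divisors in increasing order:
  k=1: 11^1 = 11 mod 166
  k=2: 11^2 = 121 mod 166
  k=41: 11^41 = 123 * 93 * 11 = 1 mod 166  <- first divisor giving 1
Order = 41

41


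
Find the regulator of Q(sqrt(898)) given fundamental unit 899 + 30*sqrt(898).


epsilon = 899 + 30*sqrt(898)
= 1797.9994
R = ln(1797.9994)
= 7.4944

7.4944


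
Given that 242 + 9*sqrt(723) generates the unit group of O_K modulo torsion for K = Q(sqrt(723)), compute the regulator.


epsilon = 242 + 9*sqrt(723)
= 483.9979
R = ln(483.9979)
= 6.1821

6.1821


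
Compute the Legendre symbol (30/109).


p = 109 is prime, so compute (30/109) with the reciprocity algorithm (Jacobi-symbol steps: pull out 2s via (2/n), flip via reciprocity, reduce):
  pull out 2: (2/109) = -1  (since 109 mod 8 = 5)
  reciprocity: (15/109) -> +(109/15)
  reduce: (4/15)
  pull out 2: (2/15) = +1  (since 15 mod 8 = 7)
  pull out 2: (2/15) = +1  (since 15 mod 8 = 7)
  (1/15) = 1
Product of signs = -1
(30/109) = -1

-1


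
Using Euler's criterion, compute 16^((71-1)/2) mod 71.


p = 71 is prime and the exponent is (p-1)/2 = 35, so by Euler's criterion 16^35 = (16/71) = +1 or -1 mod 71.
Compute by square-and-multiply:
  35 = 32 + 2 + 1 (binary 100011)
  Repeated squaring mod 71: 16^1 = 16, 16^2 = 43, 16^4 = 3, 16^8 = 9, 16^16 = 10, 16^32 = 29
  16^35 = 16^32 * 16^2 * 16^1 = 29 * 43 * 16 mod 71
    29 * 43 = 1247 = 40 mod 71
    40 * 16 = 640 = 1 mod 71
  16^35 = 1 mod 71
Result 1: 16 is a quadratic residue mod 71.
16^35 mod 71 = 1

1


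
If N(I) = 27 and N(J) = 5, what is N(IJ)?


N(IJ) = N(I) * N(J)
= 27 * 5
= 135

135


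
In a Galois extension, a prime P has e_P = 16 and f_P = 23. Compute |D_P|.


|D_P| = e * f
= 16 * 23
= 368

368


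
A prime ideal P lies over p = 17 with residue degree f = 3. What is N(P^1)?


N(P^a) = p^(a*f)
= 17^(1*3)
= 17^3
= 4913

4913


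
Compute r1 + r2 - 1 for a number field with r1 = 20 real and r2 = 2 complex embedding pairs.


By Dirichlet's unit theorem:
rank = r1 + r2 - 1
= 20 + 2 - 1
= 21

21


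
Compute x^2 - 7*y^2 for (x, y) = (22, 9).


x^2 - d*y^2
= 22^2 - 7*9^2
= 484 - 567
= -83

-83


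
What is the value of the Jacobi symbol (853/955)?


Compute (853/955) via quadratic reciprocity:
  reciprocity: (853/955) -> +(955/853)
  reduce: (102/853)
  pull out 2: (2/853) = -1  (since 853 mod 8 = 5)
  reciprocity: (51/853) -> +(853/51)
  reduce: (37/51)
  reciprocity: (37/51) -> +(51/37)
  reduce: (14/37)
  pull out 2: (2/37) = -1  (since 37 mod 8 = 5)
  reciprocity: (7/37) -> +(37/7)
  reduce: (2/7)
  pull out 2: (2/7) = +1  (since 7 mod 8 = 7)
  (1/7) = 1
Product of signs = 1

1


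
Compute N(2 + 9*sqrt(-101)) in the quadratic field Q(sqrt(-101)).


N(a + b*sqrt(d)) = a^2 - d*b^2
= (2)^2 - (-101)*(9)^2
= 4 + 8181
= 8185

8185


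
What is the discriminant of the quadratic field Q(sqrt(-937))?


For K = Q(sqrt(d)) with d squarefree: disc(K) = d if d = 1 mod 4, and disc(K) = 4d if d = 2 or 3 mod 4.
Here d = -937, and d mod 4 = 3.
d = 3 mod 4, not 1 (O_K = Z[sqrt(d)]), so disc(K) = 4d = 4 * (-937) = -3748

-3748


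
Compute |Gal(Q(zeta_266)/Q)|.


|Gal(Q(zeta_266)/Q)| = phi(266)
= 108

108


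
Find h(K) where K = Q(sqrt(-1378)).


K = Q(sqrt(-1378)). d mod 4 = 2, so D = disc(K) = 4d = -5512
h(K) equals the number of primitive reduced positive-definite forms (a, b, c) = a*x^2 + b*x*y + c*y^2 with b^2 - 4ac = D,
where reduced means |b| <= a <= c, with b >= 0 whenever |b| = a or a = c, and primitive means gcd(a, b, c) = 1.
Reduced forces 3a^2 <= |D| = 5512, so 1 <= a <= 42; b must have the parity of D, and c = (b^2 - D)/(4a) must be an integer >= a.
Enumerate a = 1..42, b in [-a, a]:
  a=1: (1, 0, 1378)  [1]
  a=2: (2, 0, 689)  [1]
  a=3..6: none
  a=7: (7, -2, 197), (7, 2, 197)  [2]
  a=8..12: none
  a=13: (13, 0, 106)  [1]
  a=14: (14, -12, 101), (14, 12, 101)  [2]
  a=15..16: none
  a=17: (17, -8, 82), (17, 8, 82)  [2]
  a=18: none
  a=19: (19, -6, 73), (19, 6, 73)  [2]
  a=20..22: none
  a=23: (23, -10, 61), (23, 10, 61)  [2]
  a=24..25: none
  a=26: (26, 0, 53)  [1]
  a=27..33: none
  a=34: (34, -8, 41), (34, 8, 41)  [2]
  a=35..36: none
  a=37: (37, -36, 46), (37, 36, 46)  [2]
  a=38: (38, -32, 43), (38, 32, 43)  [2]
  a=39..42: none
Total reduced forms: 1 + 1 + 2 + 1 + 2 + 2 + 2 + 2 + 1 + 2 + 2 + 2 = 20
h = 20

20


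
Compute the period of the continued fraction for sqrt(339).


Run the CF algorithm for sqrt(339).
a_0 = floor(sqrt(339)) = 18; set m_0=0, q_0=1.
Recurrence: m' = q*a - m,  q' = (d - m'^2)/q,  a' = floor((a_0 + m')/q').
  step 1: m=18, q=15, a=2
  step 2: m=12, q=13, a=2
  step 3: m=14, q=11, a=2
  step 4: m=8, q=25, a=1
  step 5: m=17, q=2, a=17
  step 6: m=17, q=25, a=1
  step 7: m=8, q=11, a=2
  step 8: m=14, q=13, a=2
  step 9: m=12, q=15, a=2
  step 10: m=18, q=1, a=36
a_10 = 2*a_0 = 36, so the period closes here.
sqrt(339) = [18; 2, 2, 2, 1, 17, 1, 2, 2, 2, 36]
Period length = 10

10


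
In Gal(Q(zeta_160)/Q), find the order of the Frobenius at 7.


The Frobenius at p in Gal(Q(zeta_n)/Q) = (Z/nZ)* is the class of p, so its order is ord_160(7), the smallest k >= 1 with 7^k = 1 mod 160.
n = 160 = 2^5 * 5, phi(160) = 64; the order divides phi(n).
Divisors of 64: 1, 2, 4, 8, 16, 32, 64
Repeated squaring mod 160: 7^1 = 7, 7^2 = 49, 7^4 = 1, 7^8 = 1, 7^16 = 1, 7^32 = 1, 7^64 = 1
Test divisors in increasing order:
  k=1: 7^1 = 7 mod 160
  k=2: 7^2 = 49 mod 160
  k=4: 7^4 = 1 mod 160  <- first divisor giving 1
Order = 4

4


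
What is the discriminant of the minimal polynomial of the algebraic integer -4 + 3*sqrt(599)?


The element -4 + 3*sqrt(599) has minimal polynomial:
x^2 + 8*x - 5375
Discriminant = (8)^2 - 4*(-5375)
= 64 + 21500
= 21564

21564


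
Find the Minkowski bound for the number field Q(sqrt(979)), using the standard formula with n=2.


d = 979, d mod 4 = 3, so disc(K) = 4d = 3916; |disc(K)| = 3916
Real quadratic field, so n = 2, s = r2 = 0, r1 = 2
M = (n!/n^n) * (4/pi)^s * sqrt(|disc(K)|) = (2!/2^2) * (4/pi)^0 * sqrt(3916)
= 0.5 * 1.000000 * 62.577951
= 31.2890

31.2890


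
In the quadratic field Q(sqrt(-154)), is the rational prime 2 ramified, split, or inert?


K = Q(sqrt(-154)). Since d mod 4 = 2, disc(K) = -616.
Check p | disc: -616 mod 2 = 0.
p divides disc, so p ramifies: (p) = P^2 with e=2, f=1, g=1.
Therefore p is ramified.

ramified


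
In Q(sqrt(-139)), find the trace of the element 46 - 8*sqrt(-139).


Tr(a + b*sqrt(d)) = (a + b*sqrt(d)) + (a - b*sqrt(d)) = 2a
= 2 * (46)
= 92

92


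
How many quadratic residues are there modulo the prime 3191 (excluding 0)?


For prime p, the number of non-zero quadratic residues is (p-1)/2.
= (3191-1)/2
= 1595

1595


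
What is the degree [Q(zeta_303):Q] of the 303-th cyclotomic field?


The degree equals Euler's totient phi(303).
303 = 3 * 101
phi(303) = 200

200


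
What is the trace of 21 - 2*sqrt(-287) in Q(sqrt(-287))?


Tr(a + b*sqrt(d)) = (a + b*sqrt(d)) + (a - b*sqrt(d)) = 2a
= 2 * (21)
= 42

42


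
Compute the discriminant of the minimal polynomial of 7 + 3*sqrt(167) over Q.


The element 7 + 3*sqrt(167) has minimal polynomial:
x^2 - 14*x - 1454
Discriminant = (-14)^2 - 4*(-1454)
= 196 + 5816
= 6012

6012


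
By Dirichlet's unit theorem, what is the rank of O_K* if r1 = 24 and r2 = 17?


By Dirichlet's unit theorem:
rank = r1 + r2 - 1
= 24 + 17 - 1
= 40

40


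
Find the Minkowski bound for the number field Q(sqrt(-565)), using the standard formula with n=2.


d = -565, d mod 4 = 3, so disc(K) = 4d = -2260; |disc(K)| = 2260
Imaginary quadratic field, so n = 2, s = r2 = 1, r1 = 0
M = (n!/n^n) * (4/pi)^s * sqrt(|disc(K)|) = (2!/2^2) * (4/pi)^1 * sqrt(2260)
= 0.5 * 1.273240 * 47.539457
= 30.2646

30.2646


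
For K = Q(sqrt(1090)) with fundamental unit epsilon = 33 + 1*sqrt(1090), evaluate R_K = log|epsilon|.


epsilon = 33 + 1*sqrt(1090)
= 66.0151
R = ln(66.0151)
= 4.1899

4.1899


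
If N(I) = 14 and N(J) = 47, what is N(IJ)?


N(IJ) = N(I) * N(J)
= 14 * 47
= 658

658


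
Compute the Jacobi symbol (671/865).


Compute (671/865) via quadratic reciprocity:
  reciprocity: (671/865) -> +(865/671)
  reduce: (194/671)
  pull out 2: (2/671) = +1  (since 671 mod 8 = 7)
  reciprocity: (97/671) -> +(671/97)
  reduce: (89/97)
  reciprocity: (89/97) -> +(97/89)
  reduce: (8/89)
  pull out 2: (2/89) = +1  (since 89 mod 8 = 1)
  pull out 2: (2/89) = +1  (since 89 mod 8 = 1)
  pull out 2: (2/89) = +1  (since 89 mod 8 = 1)
  (1/89) = 1
Product of signs = 1

1


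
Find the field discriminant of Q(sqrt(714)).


For K = Q(sqrt(d)) with d squarefree: disc(K) = d if d = 1 mod 4, and disc(K) = 4d if d = 2 or 3 mod 4.
Here d = 714, and d mod 4 = 2.
d = 2 mod 4, not 1 (O_K = Z[sqrt(d)]), so disc(K) = 4d = 4 * (714) = 2856

2856


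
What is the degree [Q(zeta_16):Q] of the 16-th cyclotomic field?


The degree equals Euler's totient phi(16).
16 = 2^4
phi(16) = 8

8


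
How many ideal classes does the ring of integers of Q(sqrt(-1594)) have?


K = Q(sqrt(-1594)). d mod 4 = 2, so D = disc(K) = 4d = -6376
h(K) equals the number of primitive reduced positive-definite forms (a, b, c) = a*x^2 + b*x*y + c*y^2 with b^2 - 4ac = D,
where reduced means |b| <= a <= c, with b >= 0 whenever |b| = a or a = c, and primitive means gcd(a, b, c) = 1.
Reduced forces 3a^2 <= |D| = 6376, so 1 <= a <= 46; b must have the parity of D, and c = (b^2 - D)/(4a) must be an integer >= a.
Enumerate a = 1..46, b in [-a, a]:
  a=1: (1, 0, 1594)  [1]
  a=2: (2, 0, 797)  [1]
  a=3..4: none
  a=5: (5, -2, 319), (5, 2, 319)  [2]
  a=6: none
  a=7: (7, -6, 229), (7, 6, 229)  [2]
  a=8..9: none
  a=10: (10, -8, 161), (10, 8, 161)  [2]
  a=11: (11, -2, 145), (11, 2, 145)  [2]
  a=12..13: none
  a=14: (14, -8, 115), (14, 8, 115)  [2]
  a=15..16: none
  a=17: (17, -4, 94), (17, 4, 94)  [2]
  a=18..21: none
  a=22: (22, -20, 77), (22, 20, 77)  [2]
  a=23: (23, -8, 70), (23, 8, 70)  [2]
  a=24: none
  a=25: (25, -18, 67), (25, 18, 67)  [2]
  a=26..28: none
  a=29: (29, -2, 55), (29, 2, 55)  [2]
  a=30: none
  a=31: (31, -14, 53), (31, 14, 53)  [2]
  a=32..33: none
  a=34: (34, -4, 47), (34, 4, 47)  [2]
  a=35: (35, -22, 49), (35, -8, 46), (35, 8, 46), (35, 22, 49)  [4]
  a=36: none
  a=37: (37, -32, 50), (37, 32, 50)  [2]
  a=38..40: none
  a=41: (41, -26, 43), (41, 26, 43)  [2]
  a=42..46: none
Total reduced forms: 1 + 1 + 2 + 2 + 2 + 2 + 2 + 2 + 2 + 2 + 2 + 2 + 2 + 2 + 4 + 2 + 2 = 34
h = 34

34


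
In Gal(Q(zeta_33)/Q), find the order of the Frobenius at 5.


The Frobenius at p in Gal(Q(zeta_n)/Q) = (Z/nZ)* is the class of p, so its order is ord_33(5), the smallest k >= 1 with 5^k = 1 mod 33.
n = 33 = 3 * 11, phi(33) = 20; the order divides phi(n).
Divisors of 20: 1, 2, 4, 5, 10, 20
Repeated squaring mod 33: 5^1 = 5, 5^2 = 25, 5^4 = 31, 5^8 = 4, 5^16 = 16
Test divisors in increasing order:
  k=1: 5^1 = 5 mod 33
  k=2: 5^2 = 25 mod 33
  k=4: 5^4 = 31 mod 33
  k=5: 5^5 = 31 * 5 = 23 mod 33
  k=10: 5^10 = 4 * 25 = 1 mod 33  <- first divisor giving 1
Order = 10

10


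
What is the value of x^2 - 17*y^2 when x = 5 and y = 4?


x^2 - d*y^2
= 5^2 - 17*4^2
= 25 - 272
= -247

-247


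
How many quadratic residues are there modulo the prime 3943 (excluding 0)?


For prime p, the number of non-zero quadratic residues is (p-1)/2.
= (3943-1)/2
= 1971

1971


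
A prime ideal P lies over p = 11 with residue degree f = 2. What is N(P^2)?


N(P^a) = p^(a*f)
= 11^(2*2)
= 11^4
= 14641

14641


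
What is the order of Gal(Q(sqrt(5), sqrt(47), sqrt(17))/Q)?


The 3 square roots of distinct primes are multiplicatively independent over Q,
so [K:Q] = 2^3 and Gal(K/Q) is isomorphic to (Z/2Z)^3.
|Gal| = 2^3 = 8

8


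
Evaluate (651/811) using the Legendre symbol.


p = 811 is prime, so compute (651/811) with the reciprocity algorithm (Jacobi-symbol steps: pull out 2s via (2/n), flip via reciprocity, reduce):
  reciprocity: (651/811) -> -(811/651)
  reduce: (160/651)
  pull out 2: (2/651) = -1  (since 651 mod 8 = 3)
  pull out 2: (2/651) = -1  (since 651 mod 8 = 3)
  pull out 2: (2/651) = -1  (since 651 mod 8 = 3)
  pull out 2: (2/651) = -1  (since 651 mod 8 = 3)
  pull out 2: (2/651) = -1  (since 651 mod 8 = 3)
  reciprocity: (5/651) -> +(651/5)
  reduce: (1/5)
  (1/5) = 1
Product of signs = 1
(651/811) = 1

1


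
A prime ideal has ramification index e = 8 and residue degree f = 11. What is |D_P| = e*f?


|D_P| = e * f
= 8 * 11
= 88

88


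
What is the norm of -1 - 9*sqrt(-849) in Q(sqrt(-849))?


N(a + b*sqrt(d)) = a^2 - d*b^2
= (-1)^2 - (-849)*(-9)^2
= 1 + 68769
= 68770

68770


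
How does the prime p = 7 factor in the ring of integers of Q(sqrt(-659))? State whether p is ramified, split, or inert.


K = Q(sqrt(-659)). Since d mod 4 = 1, disc(K) = -659.
Check p | disc: -659 mod 7 = 6.
p does not divide disc. Compute Legendre symbol (d/p):
6^((7-1)/2) mod 7 = -1
(d/p) = -1, so p is inert: (p) stays prime with e=1, f=2, g=1.
Therefore p is inert.

inert


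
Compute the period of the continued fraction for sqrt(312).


Run the CF algorithm for sqrt(312).
a_0 = floor(sqrt(312)) = 17; set m_0=0, q_0=1.
Recurrence: m' = q*a - m,  q' = (d - m'^2)/q,  a' = floor((a_0 + m')/q').
  step 1: m=17, q=23, a=1
  step 2: m=6, q=12, a=1
  step 3: m=6, q=23, a=1
  step 4: m=17, q=1, a=34
a_4 = 2*a_0 = 34, so the period closes here.
sqrt(312) = [17; 1, 1, 1, 34]
Period length = 4

4


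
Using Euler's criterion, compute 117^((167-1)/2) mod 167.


p = 167 is prime and the exponent is (p-1)/2 = 83, so by Euler's criterion 117^83 = (117/167) = +1 or -1 mod 167.
Compute by square-and-multiply:
  83 = 64 + 16 + 2 + 1 (binary 1010011)
  Repeated squaring mod 167: 117^1 = 117, 117^2 = 162, 117^4 = 25, 117^8 = 124, 117^16 = 12, 117^32 = 144, 117^64 = 28
  117^83 = 117^64 * 117^16 * 117^2 * 117^1 = 28 * 12 * 162 * 117 mod 167
    28 * 12 = 336 = 2 mod 167
    2 * 162 = 324 = 157 mod 167
    157 * 117 = 18369 = 166 mod 167
  117^83 = 166 mod 167
Result 166 = p - 1 = -1 mod 167: 117 is a quadratic non-residue mod 167. As a residue in [0, p-1] the value is 166.
117^83 mod 167 = 166

166


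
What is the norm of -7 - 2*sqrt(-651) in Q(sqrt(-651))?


N(a + b*sqrt(d)) = a^2 - d*b^2
= (-7)^2 - (-651)*(-2)^2
= 49 + 2604
= 2653

2653


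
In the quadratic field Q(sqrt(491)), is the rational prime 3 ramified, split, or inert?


K = Q(sqrt(491)). Since d mod 4 = 3, disc(K) = 1964.
Check p | disc: 1964 mod 3 = 2.
p does not divide disc. Compute Legendre symbol (d/p):
2^((3-1)/2) mod 3 = -1
(d/p) = -1, so p is inert: (p) stays prime with e=1, f=2, g=1.
Therefore p is inert.

inert


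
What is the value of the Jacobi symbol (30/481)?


Compute (30/481) via quadratic reciprocity:
  pull out 2: (2/481) = +1  (since 481 mod 8 = 1)
  reciprocity: (15/481) -> +(481/15)
  reduce: (1/15)
  (1/15) = 1
Product of signs = 1

1


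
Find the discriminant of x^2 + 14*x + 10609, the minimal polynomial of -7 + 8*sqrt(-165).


The element -7 + 8*sqrt(-165) has minimal polynomial:
x^2 + 14*x + 10609
Discriminant = (14)^2 - 4*(10609)
= 196 - 42436
= -42240

-42240


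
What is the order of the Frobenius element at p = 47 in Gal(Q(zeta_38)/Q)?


The Frobenius at p in Gal(Q(zeta_n)/Q) = (Z/nZ)* is the class of p, so its order is ord_38(47), the smallest k >= 1 with 47^k = 1 mod 38.
n = 38 = 2 * 19, phi(38) = 18; the order divides phi(n).
Divisors of 18: 1, 2, 3, 6, 9, 18
Repeated squaring mod 38: 47^1 = 9, 47^2 = 5, 47^4 = 25, 47^8 = 17, 47^16 = 23
Test divisors in increasing order:
  k=1: 47^1 = 9 mod 38
  k=2: 47^2 = 5 mod 38
  k=3: 47^3 = 5 * 9 = 7 mod 38
  k=6: 47^6 = 25 * 5 = 11 mod 38
  k=9: 47^9 = 17 * 9 = 1 mod 38  <- first divisor giving 1
Order = 9

9


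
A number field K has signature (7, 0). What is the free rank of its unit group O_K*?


By Dirichlet's unit theorem:
rank = r1 + r2 - 1
= 7 + 0 - 1
= 6

6


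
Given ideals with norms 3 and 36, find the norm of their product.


N(IJ) = N(I) * N(J)
= 3 * 36
= 108

108


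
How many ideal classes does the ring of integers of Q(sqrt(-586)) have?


K = Q(sqrt(-586)). d mod 4 = 2, so D = disc(K) = 4d = -2344
h(K) equals the number of primitive reduced positive-definite forms (a, b, c) = a*x^2 + b*x*y + c*y^2 with b^2 - 4ac = D,
where reduced means |b| <= a <= c, with b >= 0 whenever |b| = a or a = c, and primitive means gcd(a, b, c) = 1.
Reduced forces 3a^2 <= |D| = 2344, so 1 <= a <= 27; b must have the parity of D, and c = (b^2 - D)/(4a) must be an integer >= a.
Enumerate a = 1..27, b in [-a, a]:
  a=1: (1, 0, 586)  [1]
  a=2: (2, 0, 293)  [1]
  a=3..4: none
  a=5: (5, -4, 118), (5, 4, 118)  [2]
  a=6: none
  a=7: (7, -6, 85), (7, 6, 85)  [2]
  a=8..9: none
  a=10: (10, -4, 59), (10, 4, 59)  [2]
  a=11..12: none
  a=13: (13, -10, 47), (13, 10, 47)  [2]
  a=14: (14, -8, 43), (14, 8, 43)  [2]
  a=15..16: none
  a=17: (17, -6, 35), (17, 6, 35)  [2]
  a=18..22: none
  a=23: (23, -18, 29), (23, 18, 29)  [2]
  a=24: none
  a=25: (25, -16, 26), (25, 16, 26)  [2]
  a=26..27: none
Total reduced forms: 1 + 1 + 2 + 2 + 2 + 2 + 2 + 2 + 2 + 2 = 18
h = 18

18


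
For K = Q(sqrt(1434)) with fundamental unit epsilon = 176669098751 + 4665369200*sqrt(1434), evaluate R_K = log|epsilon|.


epsilon = 176669098751 + 4665369200*sqrt(1434)
= 3.5334e+11
R = ln(3.5334e+11)
= 26.5907

26.5907


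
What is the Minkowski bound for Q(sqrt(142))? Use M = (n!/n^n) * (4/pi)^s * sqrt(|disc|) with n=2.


d = 142, d mod 4 = 2, so disc(K) = 4d = 568; |disc(K)| = 568
Real quadratic field, so n = 2, s = r2 = 0, r1 = 2
M = (n!/n^n) * (4/pi)^s * sqrt(|disc(K)|) = (2!/2^2) * (4/pi)^0 * sqrt(568)
= 0.5 * 1.000000 * 23.832751
= 11.9164

11.9164


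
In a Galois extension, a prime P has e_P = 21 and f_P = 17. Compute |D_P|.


|D_P| = e * f
= 21 * 17
= 357

357


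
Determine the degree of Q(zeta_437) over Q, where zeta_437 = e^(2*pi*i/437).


The degree equals Euler's totient phi(437).
437 = 19 * 23
phi(437) = 396

396


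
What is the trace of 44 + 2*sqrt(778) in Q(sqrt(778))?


Tr(a + b*sqrt(d)) = (a + b*sqrt(d)) + (a - b*sqrt(d)) = 2a
= 2 * (44)
= 88

88


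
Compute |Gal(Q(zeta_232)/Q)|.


|Gal(Q(zeta_232)/Q)| = phi(232)
= 112

112


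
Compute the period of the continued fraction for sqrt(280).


Run the CF algorithm for sqrt(280).
a_0 = floor(sqrt(280)) = 16; set m_0=0, q_0=1.
Recurrence: m' = q*a - m,  q' = (d - m'^2)/q,  a' = floor((a_0 + m')/q').
  step 1: m=16, q=24, a=1
  step 2: m=8, q=9, a=2
  step 3: m=10, q=20, a=1
  step 4: m=10, q=9, a=2
  step 5: m=8, q=24, a=1
  step 6: m=16, q=1, a=32
a_6 = 2*a_0 = 32, so the period closes here.
sqrt(280) = [16; 1, 2, 1, 2, 1, 32]
Period length = 6

6


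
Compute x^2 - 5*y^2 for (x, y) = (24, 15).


x^2 - d*y^2
= 24^2 - 5*15^2
= 576 - 1125
= -549

-549


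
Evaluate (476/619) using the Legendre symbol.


p = 619 is prime, so compute (476/619) with the reciprocity algorithm (Jacobi-symbol steps: pull out 2s via (2/n), flip via reciprocity, reduce):
  pull out 2: (2/619) = -1  (since 619 mod 8 = 3)
  pull out 2: (2/619) = -1  (since 619 mod 8 = 3)
  reciprocity: (119/619) -> -(619/119)
  reduce: (24/119)
  pull out 2: (2/119) = +1  (since 119 mod 8 = 7)
  pull out 2: (2/119) = +1  (since 119 mod 8 = 7)
  pull out 2: (2/119) = +1  (since 119 mod 8 = 7)
  reciprocity: (3/119) -> -(119/3)
  reduce: (2/3)
  pull out 2: (2/3) = -1  (since 3 mod 8 = 3)
  (1/3) = 1
Product of signs = -1
(476/619) = -1

-1


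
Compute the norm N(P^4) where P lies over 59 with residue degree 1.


N(P^a) = p^(a*f)
= 59^(4*1)
= 59^4
= 12117361

12117361


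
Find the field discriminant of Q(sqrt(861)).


For K = Q(sqrt(d)) with d squarefree: disc(K) = d if d = 1 mod 4, and disc(K) = 4d if d = 2 or 3 mod 4.
Here d = 861, and d mod 4 = 1.
d = 1 mod 4 (O_K = Z[(1+sqrt(d))/2]), so disc(K) = d = 861

861


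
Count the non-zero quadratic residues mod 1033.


For prime p, the number of non-zero quadratic residues is (p-1)/2.
= (1033-1)/2
= 516

516


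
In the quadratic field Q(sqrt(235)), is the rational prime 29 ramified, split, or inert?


K = Q(sqrt(235)). Since d mod 4 = 3, disc(K) = 940.
Check p | disc: 940 mod 29 = 12.
p does not divide disc. Compute Legendre symbol (d/p):
3^((29-1)/2) mod 29 = -1
(d/p) = -1, so p is inert: (p) stays prime with e=1, f=2, g=1.
Therefore p is inert.

inert


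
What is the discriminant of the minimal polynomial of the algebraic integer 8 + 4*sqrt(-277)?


The element 8 + 4*sqrt(-277) has minimal polynomial:
x^2 - 16*x + 4496
Discriminant = (-16)^2 - 4*(4496)
= 256 - 17984
= -17728

-17728


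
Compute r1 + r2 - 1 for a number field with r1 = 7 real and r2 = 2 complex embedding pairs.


By Dirichlet's unit theorem:
rank = r1 + r2 - 1
= 7 + 2 - 1
= 8

8


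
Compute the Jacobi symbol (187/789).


Compute (187/789) via quadratic reciprocity:
  reciprocity: (187/789) -> +(789/187)
  reduce: (41/187)
  reciprocity: (41/187) -> +(187/41)
  reduce: (23/41)
  reciprocity: (23/41) -> +(41/23)
  reduce: (18/23)
  pull out 2: (2/23) = +1  (since 23 mod 8 = 7)
  reciprocity: (9/23) -> +(23/9)
  reduce: (5/9)
  reciprocity: (5/9) -> +(9/5)
  reduce: (4/5)
  pull out 2: (2/5) = -1  (since 5 mod 8 = 5)
  pull out 2: (2/5) = -1  (since 5 mod 8 = 5)
  (1/5) = 1
Product of signs = 1

1


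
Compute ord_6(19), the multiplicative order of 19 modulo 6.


We want ord_6(19), the smallest k >= 1 with 19^k = 1 mod 6.
n = 6 = 2 * 3, phi(6) = 2; the order divides phi(n).
Divisors of 2: 1, 2
Repeated squaring mod 6: 19^1 = 1, 19^2 = 1
Test divisors in increasing order:
  k=1: 19^1 = 1 mod 6  <- first divisor giving 1
Order = 1

1


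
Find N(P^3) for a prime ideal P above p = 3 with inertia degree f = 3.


N(P^a) = p^(a*f)
= 3^(3*3)
= 3^9
= 19683

19683


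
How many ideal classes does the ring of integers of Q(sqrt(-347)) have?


K = Q(sqrt(-347)). d mod 4 = 1, so D = disc(K) = d = -347
h(K) equals the number of primitive reduced positive-definite forms (a, b, c) = a*x^2 + b*x*y + c*y^2 with b^2 - 4ac = D,
where reduced means |b| <= a <= c, with b >= 0 whenever |b| = a or a = c, and primitive means gcd(a, b, c) = 1.
Reduced forces 3a^2 <= |D| = 347, so 1 <= a <= 10; b must have the parity of D, and c = (b^2 - D)/(4a) must be an integer >= a.
Enumerate a = 1..10, b in [-a, a]:
  a=1: (1, 1, 87)  [1]
  a=2: none
  a=3: (3, -1, 29), (3, 1, 29)  [2]
  a=4..8: none
  a=9: (9, -7, 11), (9, 7, 11)  [2]
  a=10: none
Total reduced forms: 1 + 2 + 2 = 5
h = 5

5


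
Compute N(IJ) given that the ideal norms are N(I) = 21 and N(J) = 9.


N(IJ) = N(I) * N(J)
= 21 * 9
= 189

189


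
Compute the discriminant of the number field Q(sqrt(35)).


For K = Q(sqrt(d)) with d squarefree: disc(K) = d if d = 1 mod 4, and disc(K) = 4d if d = 2 or 3 mod 4.
Here d = 35, and d mod 4 = 3.
d = 3 mod 4, not 1 (O_K = Z[sqrt(d)]), so disc(K) = 4d = 4 * (35) = 140

140


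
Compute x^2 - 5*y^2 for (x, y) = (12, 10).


x^2 - d*y^2
= 12^2 - 5*10^2
= 144 - 500
= -356

-356


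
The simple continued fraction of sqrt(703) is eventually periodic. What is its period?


Run the CF algorithm for sqrt(703).
a_0 = floor(sqrt(703)) = 26; set m_0=0, q_0=1.
Recurrence: m' = q*a - m,  q' = (d - m'^2)/q,  a' = floor((a_0 + m')/q').
  step 1: m=26, q=27, a=1
  step 2: m=1, q=26, a=1
  step 3: m=25, q=3, a=17
  step 4: m=26, q=9, a=5
  step 5: m=19, q=38, a=1
  step 6: m=19, q=9, a=5
  step 7: m=26, q=3, a=17
  step 8: m=25, q=26, a=1
  step 9: m=1, q=27, a=1
  step 10: m=26, q=1, a=52
a_10 = 2*a_0 = 52, so the period closes here.
sqrt(703) = [26; 1, 1, 17, 5, 1, 5, 17, 1, 1, 52]
Period length = 10

10


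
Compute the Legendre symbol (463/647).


p = 647 is prime, so compute (463/647) with the reciprocity algorithm (Jacobi-symbol steps: pull out 2s via (2/n), flip via reciprocity, reduce):
  reciprocity: (463/647) -> -(647/463)
  reduce: (184/463)
  pull out 2: (2/463) = +1  (since 463 mod 8 = 7)
  pull out 2: (2/463) = +1  (since 463 mod 8 = 7)
  pull out 2: (2/463) = +1  (since 463 mod 8 = 7)
  reciprocity: (23/463) -> -(463/23)
  reduce: (3/23)
  reciprocity: (3/23) -> -(23/3)
  reduce: (2/3)
  pull out 2: (2/3) = -1  (since 3 mod 8 = 3)
  (1/3) = 1
Product of signs = 1
(463/647) = 1

1


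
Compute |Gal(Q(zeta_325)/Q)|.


|Gal(Q(zeta_325)/Q)| = phi(325)
= 240

240


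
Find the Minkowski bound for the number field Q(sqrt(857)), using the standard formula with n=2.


d = 857, d mod 4 = 1, so disc(K) = d = 857; |disc(K)| = 857
Real quadratic field, so n = 2, s = r2 = 0, r1 = 2
M = (n!/n^n) * (4/pi)^s * sqrt(|disc(K)|) = (2!/2^2) * (4/pi)^0 * sqrt(857)
= 0.5 * 1.000000 * 29.274562
= 14.6373

14.6373


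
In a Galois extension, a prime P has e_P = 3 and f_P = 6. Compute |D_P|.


|D_P| = e * f
= 3 * 6
= 18

18


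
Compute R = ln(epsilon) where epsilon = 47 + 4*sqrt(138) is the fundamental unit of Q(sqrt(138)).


epsilon = 47 + 4*sqrt(138)
= 93.9894
R = ln(93.9894)
= 4.5432

4.5432


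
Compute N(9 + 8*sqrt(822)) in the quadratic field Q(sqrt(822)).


N(a + b*sqrt(d)) = a^2 - d*b^2
= (9)^2 - (822)*(8)^2
= 81 - 52608
= -52527

-52527


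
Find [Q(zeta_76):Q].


The degree equals Euler's totient phi(76).
76 = 2^2 * 19
phi(76) = 36

36


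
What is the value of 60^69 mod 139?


p = 139 is prime and the exponent is (p-1)/2 = 69, so by Euler's criterion 60^69 = (60/139) = +1 or -1 mod 139.
Compute by square-and-multiply:
  69 = 64 + 4 + 1 (binary 1000101)
  Repeated squaring mod 139: 60^1 = 60, 60^2 = 125, 60^4 = 57, 60^8 = 52, 60^16 = 63, 60^32 = 77, 60^64 = 91
  60^69 = 60^64 * 60^4 * 60^1 = 91 * 57 * 60 mod 139
    91 * 57 = 5187 = 44 mod 139
    44 * 60 = 2640 = 138 mod 139
  60^69 = 138 mod 139
Result 138 = p - 1 = -1 mod 139: 60 is a quadratic non-residue mod 139. As a residue in [0, p-1] the value is 138.
60^69 mod 139 = 138

138
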